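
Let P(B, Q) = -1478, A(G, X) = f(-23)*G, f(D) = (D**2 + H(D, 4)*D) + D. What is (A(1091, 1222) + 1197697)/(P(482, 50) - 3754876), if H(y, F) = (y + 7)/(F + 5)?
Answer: -2307025/4829598 ≈ -0.47768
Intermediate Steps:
H(y, F) = (7 + y)/(5 + F)
f(D) = D + D**2 + D*(7/9 + D/9) (f(D) = (D**2 + ((7 + D)/(5 + 4))*D) + D = (D**2 + ((7 + D)/9)*D) + D = (D**2 + (7/9 + D/9)*D) + D = (D**2 + D*(7/9 + D/9)) + D = D + D**2 + D*(7/9 + D/9))
A(G, X) = 4922*G/9 (A(G, X) = ((2/9)*(-23)*(8 + 5*(-23)))*G = ((2/9)*(-23)*(8 - 115))*G = ((2/9)*(-23)*(-107))*G = 4922*G/9)
(A(1091, 1222) + 1197697)/(P(482, 50) - 3754876) = ((4922/9)*1091 + 1197697)/(-1478 - 3754876) = (5369902/9 + 1197697)/(-3756354) = (16149175/9)*(-1/3756354) = -2307025/4829598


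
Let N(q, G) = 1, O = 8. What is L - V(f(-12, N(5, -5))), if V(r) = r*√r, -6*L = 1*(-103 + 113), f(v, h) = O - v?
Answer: -5/3 - 40*√5 ≈ -91.109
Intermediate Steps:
f(v, h) = 8 - v
L = -5/3 (L = -(-103 + 113)/6 = -10/6 = -⅙*10 = -5/3 ≈ -1.6667)
V(r) = r^(3/2)
L - V(f(-12, N(5, -5))) = -5/3 - (8 - 1*(-12))^(3/2) = -5/3 - (8 + 12)^(3/2) = -5/3 - 20^(3/2) = -5/3 - 40*√5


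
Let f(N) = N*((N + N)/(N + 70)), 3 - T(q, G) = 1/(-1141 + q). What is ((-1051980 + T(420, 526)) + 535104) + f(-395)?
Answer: -4853650138/9373 ≈ -5.1783e+5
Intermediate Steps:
T(q, G) = 3 - 1/(-1141 + q)
f(N) = 2*N²/(70 + N) (f(N) = N*((2*N)/(70 + N)) = N*(2*N/(70 + N)) = 2*N²/(70 + N))
((-1051980 + T(420, 526)) + 535104) + f(-395) = ((-1051980 + (-3424 + 3*420)/(-1141 + 420)) + 535104) + 2*(-395)²/(70 - 395) = ((-1051980 + (-3424 + 1260)/(-721)) + 535104) + 2*156025/(-325) = ((-1051980 - 1/721*(-2164)) + 535104) + 2*156025*(-1/325) = ((-1051980 + 2164/721) + 535104) - 12482/13 = (-758475416/721 + 535104) - 12482/13 = -372665432/721 - 12482/13 = -4853650138/9373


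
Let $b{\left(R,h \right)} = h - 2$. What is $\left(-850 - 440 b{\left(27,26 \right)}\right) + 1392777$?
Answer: $1381367$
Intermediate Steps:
$b{\left(R,h \right)} = -2 + h$
$\left(-850 - 440 b{\left(27,26 \right)}\right) + 1392777 = \left(-850 - 440 \left(-2 + 26\right)\right) + 1392777 = \left(-850 - 10560\right) + 1392777 = -11410 + 1392777 = 1381367$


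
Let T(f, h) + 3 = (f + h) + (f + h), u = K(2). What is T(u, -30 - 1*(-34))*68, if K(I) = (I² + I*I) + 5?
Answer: 2108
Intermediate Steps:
K(I) = 5 + 2*I² (K(I) = (I² + I²) + 5 = 2*I² + 5 = 5 + 2*I²)
u = 13 (u = 5 + 2*2² = 5 + 2*4 = 5 + 8 = 13)
T(f, h) = -3 + 2*f + 2*h (T(f, h) = -3 + ((f + h) + (f + h)) = -3 + (2*f + 2*h) = -3 + 2*f + 2*h)
T(u, -30 - 1*(-34))*68 = (-3 + 2*13 + 2*(-30 - 1*(-34)))*68 = (-3 + 26 + 2*(-30 + 34))*68 = (-3 + 26 + 2*4)*68 = (-3 + 26 + 8)*68 = 31*68 = 2108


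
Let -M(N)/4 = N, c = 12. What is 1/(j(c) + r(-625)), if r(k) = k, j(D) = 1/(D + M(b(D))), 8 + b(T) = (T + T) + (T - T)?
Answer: -52/32501 ≈ -0.0016000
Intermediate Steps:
b(T) = -8 + 2*T (b(T) = -8 + ((T + T) + (T - T)) = -8 + (2*T + 0) = -8 + 2*T)
M(N) = -4*N
j(D) = 1/(32 - 7*D) (j(D) = 1/(D - 4*(-8 + 2*D)) = 1/(D + (32 - 8*D)) = 1/(32 - 7*D))
1/(j(c) + r(-625)) = 1/(1/(32 - 7*12) - 625) = 1/(1/(32 - 84) - 625) = 1/(1/(-52) - 625) = 1/(-1/52 - 625) = 1/(-32501/52) = -52/32501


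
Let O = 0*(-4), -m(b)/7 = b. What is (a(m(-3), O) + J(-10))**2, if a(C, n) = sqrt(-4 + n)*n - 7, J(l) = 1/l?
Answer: 5041/100 ≈ 50.410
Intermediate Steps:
m(b) = -7*b
O = 0
a(C, n) = -7 + n*sqrt(-4 + n) (a(C, n) = n*sqrt(-4 + n) - 7 = -7 + n*sqrt(-4 + n))
(a(m(-3), O) + J(-10))**2 = ((-7 + 0*sqrt(-4 + 0)) + 1/(-10))**2 = ((-7 + 0*sqrt(-4)) - 1/10)**2 = ((-7 + 0*(2*I)) - 1/10)**2 = ((-7 + 0) - 1/10)**2 = (-7 - 1/10)**2 = (-71/10)**2 = 5041/100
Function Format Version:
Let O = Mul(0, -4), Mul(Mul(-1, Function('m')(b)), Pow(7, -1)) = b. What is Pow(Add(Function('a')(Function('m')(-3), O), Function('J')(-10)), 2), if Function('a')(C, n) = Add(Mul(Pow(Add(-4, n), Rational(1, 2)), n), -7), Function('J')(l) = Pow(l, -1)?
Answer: Rational(5041, 100) ≈ 50.410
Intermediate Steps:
Function('m')(b) = Mul(-7, b)
O = 0
Function('a')(C, n) = Add(-7, Mul(n, Pow(Add(-4, n), Rational(1, 2)))) (Function('a')(C, n) = Add(Mul(n, Pow(Add(-4, n), Rational(1, 2))), -7) = Add(-7, Mul(n, Pow(Add(-4, n), Rational(1, 2)))))
Pow(Add(Function('a')(Function('m')(-3), O), Function('J')(-10)), 2) = Pow(Add(Add(-7, Mul(0, Pow(Add(-4, 0), Rational(1, 2)))), Pow(-10, -1)), 2) = Pow(Add(Add(-7, Mul(0, Pow(-4, Rational(1, 2)))), Rational(-1, 10)), 2) = Pow(Add(Add(-7, Mul(0, Mul(2, I))), Rational(-1, 10)), 2) = Pow(Add(Add(-7, 0), Rational(-1, 10)), 2) = Pow(Add(-7, Rational(-1, 10)), 2) = Pow(Rational(-71, 10), 2) = Rational(5041, 100)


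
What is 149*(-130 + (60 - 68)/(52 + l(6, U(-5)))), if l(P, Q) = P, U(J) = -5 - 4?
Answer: -562326/29 ≈ -19391.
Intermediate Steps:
U(J) = -9
149*(-130 + (60 - 68)/(52 + l(6, U(-5)))) = 149*(-130 + (60 - 68)/(52 + 6)) = 149*(-130 - 8/58) = 149*(-130 - 8*1/58) = 149*(-130 - 4/29) = 149*(-3774/29) = -562326/29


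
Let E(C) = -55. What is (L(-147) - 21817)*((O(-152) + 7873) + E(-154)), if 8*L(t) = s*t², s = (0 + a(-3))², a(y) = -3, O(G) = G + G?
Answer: 74933365/4 ≈ 1.8733e+7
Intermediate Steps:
O(G) = 2*G
s = 9 (s = (0 - 3)² = (-3)² = 9)
L(t) = 9*t²/8 (L(t) = (9*t²)/8 = 9*t²/8)
(L(-147) - 21817)*((O(-152) + 7873) + E(-154)) = ((9/8)*(-147)² - 21817)*((2*(-152) + 7873) - 55) = ((9/8)*21609 - 21817)*((-304 + 7873) - 55) = (194481/8 - 21817)*(7569 - 55) = (19945/8)*7514 = 74933365/4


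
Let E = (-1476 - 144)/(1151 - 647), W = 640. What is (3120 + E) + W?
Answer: 52595/14 ≈ 3756.8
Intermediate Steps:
E = -45/14 (E = -1620/504 = -1620*1/504 = -45/14 ≈ -3.2143)
(3120 + E) + W = (3120 - 45/14) + 640 = 43635/14 + 640 = 52595/14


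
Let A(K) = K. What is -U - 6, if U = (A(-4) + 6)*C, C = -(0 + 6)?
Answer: 6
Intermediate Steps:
C = -6 (C = -1*6 = -6)
U = -12 (U = (-4 + 6)*(-6) = 2*(-6) = -12)
-U - 6 = -1*(-12) - 6 = 12 - 6 = 6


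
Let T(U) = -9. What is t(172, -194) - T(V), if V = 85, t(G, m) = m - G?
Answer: -357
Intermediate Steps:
t(172, -194) - T(V) = (-194 - 1*172) - 1*(-9) = (-194 - 172) + 9 = -366 + 9 = -357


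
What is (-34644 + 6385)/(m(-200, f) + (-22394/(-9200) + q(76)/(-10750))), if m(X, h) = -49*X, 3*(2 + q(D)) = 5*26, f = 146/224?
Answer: -7622223000/2643982787 ≈ -2.8829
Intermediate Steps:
f = 73/112 (f = 146*(1/224) = 73/112 ≈ 0.65179)
q(D) = 124/3 (q(D) = -2 + (5*26)/3 = -2 + (⅓)*130 = -2 + 130/3 = 124/3)
(-34644 + 6385)/(m(-200, f) + (-22394/(-9200) + q(76)/(-10750))) = (-34644 + 6385)/(-49*(-200) + (-22394/(-9200) + (124/3)/(-10750))) = -28259/(9800 + (-22394*(-1/9200) + (124/3)*(-1/10750))) = -28259/(9800 + (11197/4600 - 62/16125)) = -28259/(9800 + 7210657/2967000) = -28259/29083810657/2967000 = -28259*2967000/29083810657 = -7622223000/2643982787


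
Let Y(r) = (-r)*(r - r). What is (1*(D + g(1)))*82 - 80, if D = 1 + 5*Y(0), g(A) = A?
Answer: 84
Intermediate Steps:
Y(r) = 0 (Y(r) = -r*0 = 0)
D = 1 (D = 1 + 5*0 = 1 + 0 = 1)
(1*(D + g(1)))*82 - 80 = (1*(1 + 1))*82 - 80 = (1*2)*82 - 80 = 2*82 - 80 = 164 - 80 = 84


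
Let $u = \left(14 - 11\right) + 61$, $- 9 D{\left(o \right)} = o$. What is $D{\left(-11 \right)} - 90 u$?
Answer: $- \frac{51829}{9} \approx -5758.8$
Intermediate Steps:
$D{\left(o \right)} = - \frac{o}{9}$
$u = 64$ ($u = \left(14 - 11\right) + 61 = 3 + 61 = 64$)
$D{\left(-11 \right)} - 90 u = \left(- \frac{1}{9}\right) \left(-11\right) - 5760 = \frac{11}{9} - 5760 = - \frac{51829}{9}$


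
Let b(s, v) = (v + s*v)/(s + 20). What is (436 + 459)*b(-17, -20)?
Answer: 286400/3 ≈ 95467.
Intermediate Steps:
b(s, v) = (v + s*v)/(20 + s)
(436 + 459)*b(-17, -20) = (436 + 459)*(-20*(1 - 17)/(20 - 17)) = 895*(-20*(-16)/3) = 895*(-20*1/3*(-16)) = 895*(320/3) = 286400/3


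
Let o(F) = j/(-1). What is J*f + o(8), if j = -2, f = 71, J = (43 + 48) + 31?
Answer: 8664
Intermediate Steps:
J = 122 (J = 91 + 31 = 122)
o(F) = 2 (o(F) = -2/(-1) = -2*(-1) = 2)
J*f + o(8) = 122*71 + 2 = 8662 + 2 = 8664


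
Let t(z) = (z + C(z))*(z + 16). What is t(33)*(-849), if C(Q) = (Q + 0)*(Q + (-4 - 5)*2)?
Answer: -21965328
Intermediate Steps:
C(Q) = Q*(-18 + Q) (C(Q) = Q*(Q - 9*2) = Q*(Q - 18) = Q*(-18 + Q))
t(z) = (16 + z)*(z + z*(-18 + z)) (t(z) = (z + z*(-18 + z))*(z + 16) = (z + z*(-18 + z))*(16 + z) = (16 + z)*(z + z*(-18 + z)))
t(33)*(-849) = (33*(-272 + 33² - 1*33))*(-849) = (33*(-272 + 1089 - 33))*(-849) = (33*784)*(-849) = 25872*(-849) = -21965328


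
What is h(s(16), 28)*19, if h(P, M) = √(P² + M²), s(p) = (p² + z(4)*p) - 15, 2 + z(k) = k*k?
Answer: 19*√217009 ≈ 8851.0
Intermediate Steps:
z(k) = -2 + k² (z(k) = -2 + k*k = -2 + k²)
s(p) = -15 + p² + 14*p (s(p) = (p² + (-2 + 4²)*p) - 15 = (p² + (-2 + 16)*p) - 15 = (p² + 14*p) - 15 = -15 + p² + 14*p)
h(P, M) = √(M² + P²)
h(s(16), 28)*19 = √(28² + (-15 + 16² + 14*16)²)*19 = √(784 + (-15 + 256 + 224)²)*19 = √(784 + 465²)*19 = √(784 + 216225)*19 = √217009*19 = 19*√217009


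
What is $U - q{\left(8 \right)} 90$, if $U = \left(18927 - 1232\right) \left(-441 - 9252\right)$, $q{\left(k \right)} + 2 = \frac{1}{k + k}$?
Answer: $- \frac{1372139685}{8} \approx -1.7152 \cdot 10^{8}$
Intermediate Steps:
$q{\left(k \right)} = -2 + \frac{1}{2 k}$ ($q{\left(k \right)} = -2 + \frac{1}{k + k} = -2 + \frac{1}{2 k}$)
$U = -171517635$ ($U = 17695 \left(-9693\right) = -171517635$)
$U - q{\left(8 \right)} 90 = -171517635 - \left(-2 + \frac{1}{2 \cdot 8}\right) 90 = -171517635 - \left(-2 + \frac{1}{2} \cdot \frac{1}{8}\right) 90 = -171517635 - \left(-2 + \frac{1}{16}\right) 90 = -171517635 - \left(- \frac{31}{16}\right) 90 = -171517635 - - \frac{1395}{8} = -171517635 + \frac{1395}{8} = - \frac{1372139685}{8}$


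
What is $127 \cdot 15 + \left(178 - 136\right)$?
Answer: $1947$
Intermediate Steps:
$127 \cdot 15 + \left(178 - 136\right) = 1905 + 42 = 1947$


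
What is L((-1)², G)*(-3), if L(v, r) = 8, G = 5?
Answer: -24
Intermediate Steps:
L((-1)², G)*(-3) = 8*(-3) = -24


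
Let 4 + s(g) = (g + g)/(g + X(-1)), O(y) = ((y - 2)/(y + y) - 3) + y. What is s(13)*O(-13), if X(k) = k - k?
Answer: 401/13 ≈ 30.846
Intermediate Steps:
O(y) = -3 + y + (-2 + y)/(2*y) (O(y) = ((-2 + y)/((2*y)) - 3) + y = ((-2 + y)*(1/(2*y)) - 3) + y = ((-2 + y)/(2*y) - 3) + y = (-3 + (-2 + y)/(2*y)) + y = -3 + y + (-2 + y)/(2*y))
X(k) = 0
s(g) = -2 (s(g) = -4 + (g + g)/(g + 0) = -4 + (2*g)/g = -4 + 2 = -2)
s(13)*O(-13) = -2*(-5/2 - 13 - 1/(-13)) = -2*(-5/2 - 13 - 1*(-1/13)) = -2*(-5/2 - 13 + 1/13) = -2*(-401/26) = 401/13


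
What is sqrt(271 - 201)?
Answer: sqrt(70) ≈ 8.3666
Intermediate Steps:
sqrt(271 - 201) = sqrt(70)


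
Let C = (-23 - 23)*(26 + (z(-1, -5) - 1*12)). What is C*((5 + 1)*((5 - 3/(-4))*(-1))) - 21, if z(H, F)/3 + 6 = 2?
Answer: 3153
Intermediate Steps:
z(H, F) = -12 (z(H, F) = -18 + 3*2 = -18 + 6 = -12)
C = -92 (C = (-23 - 23)*(26 + (-12 - 1*12)) = -46*(26 + (-12 - 12)) = -46*(26 - 24) = -46*2 = -92)
C*((5 + 1)*((5 - 3/(-4))*(-1))) - 21 = -92*(5 + 1)*(5 - 3/(-4))*(-1) - 21 = -552*(5 - 3*(-1/4))*(-1) - 21 = -552*(5 + 3/4)*(-1) - 21 = -552*(23/4)*(-1) - 21 = -552*(-23)/4 - 21 = -92*(-69/2) - 21 = 3174 - 21 = 3153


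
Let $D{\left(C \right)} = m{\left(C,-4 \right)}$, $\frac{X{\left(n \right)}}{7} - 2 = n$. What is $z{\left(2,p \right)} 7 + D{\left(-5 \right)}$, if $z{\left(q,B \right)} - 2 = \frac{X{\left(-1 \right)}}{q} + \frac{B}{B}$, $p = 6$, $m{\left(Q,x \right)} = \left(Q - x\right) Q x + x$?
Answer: $\frac{43}{2} \approx 21.5$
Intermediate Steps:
$m{\left(Q,x \right)} = x + Q x \left(Q - x\right)$ ($m{\left(Q,x \right)} = Q \left(Q - x\right) x + x = Q x \left(Q - x\right) + x = x + Q x \left(Q - x\right)$)
$X{\left(n \right)} = 14 + 7 n$
$D{\left(C \right)} = -4 - 16 C - 4 C^{2}$ ($D{\left(C \right)} = - 4 \left(1 + C^{2} - C \left(-4\right)\right) = - 4 \left(1 + C^{2} + 4 C\right) = -4 - 16 C - 4 C^{2}$)
$z{\left(q,B \right)} = 3 + \frac{7}{q}$ ($z{\left(q,B \right)} = 2 + \left(\frac{14 + 7 \left(-1\right)}{q} + \frac{B}{B}\right) = 2 + \left(\frac{14 - 7}{q} + 1\right) = 2 + \left(\frac{7}{q} + 1\right) = 2 + \left(1 + \frac{7}{q}\right) = 3 + \frac{7}{q}$)
$z{\left(2,p \right)} 7 + D{\left(-5 \right)} = \left(3 + \frac{7}{2}\right) 7 - \left(-76 + 100\right) = \left(3 + 7 \cdot \frac{1}{2}\right) 7 - 24 = \left(3 + \frac{7}{2}\right) 7 - 24 = \frac{13}{2} \cdot 7 - 24 = \frac{91}{2} - 24 = \frac{43}{2}$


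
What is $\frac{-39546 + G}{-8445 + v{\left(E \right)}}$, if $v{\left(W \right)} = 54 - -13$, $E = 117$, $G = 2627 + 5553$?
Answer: $\frac{15683}{4189} \approx 3.7439$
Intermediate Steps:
$G = 8180$
$v{\left(W \right)} = 67$ ($v{\left(W \right)} = 54 + 13 = 67$)
$\frac{-39546 + G}{-8445 + v{\left(E \right)}} = \frac{-39546 + 8180}{-8445 + 67} = - \frac{31366}{-8378} = \left(-31366\right) \left(- \frac{1}{8378}\right) = \frac{15683}{4189}$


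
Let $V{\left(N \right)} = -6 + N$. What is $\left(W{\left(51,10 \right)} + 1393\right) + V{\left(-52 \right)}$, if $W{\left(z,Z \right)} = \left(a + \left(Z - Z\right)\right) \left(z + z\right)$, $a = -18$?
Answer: $-501$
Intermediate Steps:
$W{\left(z,Z \right)} = - 36 z$ ($W{\left(z,Z \right)} = \left(-18 + \left(Z - Z\right)\right) \left(z + z\right) = \left(-18 + 0\right) 2 z = - 18 \cdot 2 z = - 36 z$)
$\left(W{\left(51,10 \right)} + 1393\right) + V{\left(-52 \right)} = \left(\left(-36\right) 51 + 1393\right) - 58 = \left(-1836 + 1393\right) - 58 = -443 - 58 = -501$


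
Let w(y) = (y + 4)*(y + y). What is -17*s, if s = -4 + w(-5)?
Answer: -102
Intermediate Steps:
w(y) = 2*y*(4 + y) (w(y) = (4 + y)*(2*y) = 2*y*(4 + y))
s = 6 (s = -4 + 2*(-5)*(4 - 5) = -4 + 2*(-5)*(-1) = -4 + 10 = 6)
-17*s = -17*6 = -102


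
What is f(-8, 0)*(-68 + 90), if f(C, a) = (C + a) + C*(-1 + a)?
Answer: 0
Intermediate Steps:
f(C, a) = C + a + C*(-1 + a)
f(-8, 0)*(-68 + 90) = (0*(1 - 8))*(-68 + 90) = (0*(-7))*22 = 0*22 = 0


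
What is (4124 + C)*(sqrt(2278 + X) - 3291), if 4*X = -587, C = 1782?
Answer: -19436646 + 14765*sqrt(341) ≈ -1.9164e+7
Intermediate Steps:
X = -587/4 (X = (1/4)*(-587) = -587/4 ≈ -146.75)
(4124 + C)*(sqrt(2278 + X) - 3291) = (4124 + 1782)*(sqrt(2278 - 587/4) - 3291) = 5906*(sqrt(8525/4) - 3291) = 5906*(5*sqrt(341)/2 - 3291) = 5906*(-3291 + 5*sqrt(341)/2) = -19436646 + 14765*sqrt(341)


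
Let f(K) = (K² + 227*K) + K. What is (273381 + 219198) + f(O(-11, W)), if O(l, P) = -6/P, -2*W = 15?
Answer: 12319051/25 ≈ 4.9276e+5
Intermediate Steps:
W = -15/2 (W = -½*15 = -15/2 ≈ -7.5000)
f(K) = K² + 228*K
(273381 + 219198) + f(O(-11, W)) = (273381 + 219198) + (-6/(-15/2))*(228 - 6/(-15/2)) = 492579 + (-6*(-2/15))*(228 - 6*(-2/15)) = 492579 + 4*(228 + ⅘)/5 = 492579 + (⅘)*(1144/5) = 492579 + 4576/25 = 12319051/25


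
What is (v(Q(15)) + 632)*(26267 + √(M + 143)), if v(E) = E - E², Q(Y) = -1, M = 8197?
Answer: 16548210 + 1260*√2085 ≈ 1.6606e+7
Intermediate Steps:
(v(Q(15)) + 632)*(26267 + √(M + 143)) = (-(1 - 1*(-1)) + 632)*(26267 + √(8197 + 143)) = (-(1 + 1) + 632)*(26267 + √8340) = (-1*2 + 632)*(26267 + 2*√2085) = (-2 + 632)*(26267 + 2*√2085) = 630*(26267 + 2*√2085) = 16548210 + 1260*√2085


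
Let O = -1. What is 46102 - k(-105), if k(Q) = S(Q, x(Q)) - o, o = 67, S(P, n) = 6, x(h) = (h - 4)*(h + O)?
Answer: 46163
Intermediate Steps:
x(h) = (-1 + h)*(-4 + h) (x(h) = (h - 4)*(h - 1) = (-4 + h)*(-1 + h) = (-1 + h)*(-4 + h))
k(Q) = -61 (k(Q) = 6 - 1*67 = 6 - 67 = -61)
46102 - k(-105) = 46102 - 1*(-61) = 46102 + 61 = 46163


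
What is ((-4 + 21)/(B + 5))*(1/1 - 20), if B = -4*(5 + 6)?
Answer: 323/39 ≈ 8.2820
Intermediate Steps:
B = -44 (B = -4*11 = -44)
((-4 + 21)/(B + 5))*(1/1 - 20) = ((-4 + 21)/(-44 + 5))*(1/1 - 20) = (17/(-39))*(1 - 20) = (17*(-1/39))*(-19) = -17/39*(-19) = 323/39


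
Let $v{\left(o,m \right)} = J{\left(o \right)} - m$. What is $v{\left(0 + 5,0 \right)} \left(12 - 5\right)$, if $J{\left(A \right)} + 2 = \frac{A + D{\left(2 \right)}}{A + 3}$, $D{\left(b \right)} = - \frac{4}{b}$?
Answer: $- \frac{91}{8} \approx -11.375$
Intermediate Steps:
$J{\left(A \right)} = -2 + \frac{-2 + A}{3 + A}$ ($J{\left(A \right)} = -2 + \frac{A - \frac{4}{2}}{A + 3} = -2 + \frac{A - 2}{3 + A} = -2 + \frac{-2 + A}{3 + A}$)
$v{\left(o,m \right)} = - m + \frac{-8 - o}{3 + o}$ ($v{\left(o,m \right)} = \frac{-8 - o}{3 + o} - m = - m + \frac{-8 - o}{3 + o}$)
$v{\left(0 + 5,0 \right)} \left(12 - 5\right) = \frac{-8 - \left(0 + 5\right) - 0 \left(3 + \left(0 + 5\right)\right)}{3 + \left(0 + 5\right)} \left(12 - 5\right) = \frac{-8 - 5 - 0 \left(3 + 5\right)}{3 + 5} \cdot 7 = \frac{-8 - 5 - 0 \cdot 8}{8} \cdot 7 = \frac{-8 - 5 + 0}{8} \cdot 7 = \frac{1}{8} \left(-13\right) 7 = \left(- \frac{13}{8}\right) 7 = - \frac{91}{8}$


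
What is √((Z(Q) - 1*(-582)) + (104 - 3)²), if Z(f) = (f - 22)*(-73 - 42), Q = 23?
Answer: 2*√2667 ≈ 103.29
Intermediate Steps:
Z(f) = 2530 - 115*f (Z(f) = (-22 + f)*(-115) = 2530 - 115*f)
√((Z(Q) - 1*(-582)) + (104 - 3)²) = √(((2530 - 115*23) - 1*(-582)) + (104 - 3)²) = √(((2530 - 2645) + 582) + 101²) = √((-115 + 582) + 10201) = √(467 + 10201) = √10668 = 2*√2667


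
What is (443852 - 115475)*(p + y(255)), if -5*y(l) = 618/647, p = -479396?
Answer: -509262379581606/3235 ≈ -1.5742e+11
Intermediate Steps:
y(l) = -618/3235 (y(l) = -618/(5*647) = -⅕*618/647 = -618/3235)
(443852 - 115475)*(p + y(255)) = (443852 - 115475)*(-479396 - 618/3235) = 328377*(-1550846678/3235) = -509262379581606/3235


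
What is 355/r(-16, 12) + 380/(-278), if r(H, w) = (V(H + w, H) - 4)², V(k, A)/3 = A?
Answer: -464415/375856 ≈ -1.2356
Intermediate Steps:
V(k, A) = 3*A
r(H, w) = (-4 + 3*H)² (r(H, w) = (3*H - 4)² = (-4 + 3*H)²)
355/r(-16, 12) + 380/(-278) = 355/((-4 + 3*(-16))²) + 380/(-278) = 355/((-4 - 48)²) + 380*(-1/278) = 355/((-52)²) - 190/139 = 355/2704 - 190/139 = -464415/375856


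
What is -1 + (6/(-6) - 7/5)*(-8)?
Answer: 91/5 ≈ 18.200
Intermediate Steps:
-1 + (6/(-6) - 7/5)*(-8) = -1 + (6*(-⅙) - 7*⅕)*(-8) = -1 + (-1 - 7/5)*(-8) = -1 - 12/5*(-8) = -1 + 96/5 = 91/5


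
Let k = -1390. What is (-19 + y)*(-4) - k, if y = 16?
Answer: 1402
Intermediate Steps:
(-19 + y)*(-4) - k = (-19 + 16)*(-4) - 1*(-1390) = -3*(-4) + 1390 = 12 + 1390 = 1402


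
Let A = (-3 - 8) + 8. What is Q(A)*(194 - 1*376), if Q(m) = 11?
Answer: -2002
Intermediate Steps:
A = -3 (A = -11 + 8 = -3)
Q(A)*(194 - 1*376) = 11*(194 - 1*376) = 11*(194 - 376) = 11*(-182) = -2002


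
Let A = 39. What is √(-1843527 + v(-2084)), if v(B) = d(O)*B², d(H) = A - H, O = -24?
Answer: √271769001 ≈ 16485.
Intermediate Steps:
d(H) = 39 - H
v(B) = 63*B² (v(B) = (39 - 1*(-24))*B² = (39 + 24)*B² = 63*B²)
√(-1843527 + v(-2084)) = √(-1843527 + 63*(-2084)²) = √(-1843527 + 63*4343056) = √(-1843527 + 273612528) = √271769001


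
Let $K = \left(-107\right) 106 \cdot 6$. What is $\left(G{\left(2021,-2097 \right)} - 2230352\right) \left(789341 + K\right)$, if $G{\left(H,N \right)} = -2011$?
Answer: $-1610178875907$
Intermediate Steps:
$K = -68052$ ($K = \left(-11342\right) 6 = -68052$)
$\left(G{\left(2021,-2097 \right)} - 2230352\right) \left(789341 + K\right) = \left(-2011 - 2230352\right) \left(789341 - 68052\right) = \left(-2232363\right) 721289 = -1610178875907$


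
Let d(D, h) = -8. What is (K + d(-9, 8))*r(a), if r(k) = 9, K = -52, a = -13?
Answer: -540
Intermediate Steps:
(K + d(-9, 8))*r(a) = (-52 - 8)*9 = -60*9 = -540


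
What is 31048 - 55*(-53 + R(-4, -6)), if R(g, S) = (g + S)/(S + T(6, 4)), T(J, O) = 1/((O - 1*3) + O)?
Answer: 982177/29 ≈ 33868.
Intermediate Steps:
T(J, O) = 1/(-3 + 2*O) (T(J, O) = 1/((O - 3) + O) = 1/((-3 + O) + O) = 1/(-3 + 2*O))
R(g, S) = (S + g)/(1/5 + S) (R(g, S) = (g + S)/(S + 1/(-3 + 2*4)) = (S + g)/(S + 1/(-3 + 8)) = (S + g)/(S + 1/5) = (S + g)/(1/5 + S))
31048 - 55*(-53 + R(-4, -6)) = 31048 - 55*(-53 + 5*(-6 - 4)/(1 + 5*(-6))) = 31048 - 55*(-53 + 5*(-10)/(1 - 30)) = 31048 - 55*(-53 + 5*(-10)/(-29)) = 31048 - 55*(-53 + 5*(-1/29)*(-10)) = 31048 - 55*(-53 + 50/29) = 31048 - 55*(-1487/29) = 31048 + 81785/29 = 982177/29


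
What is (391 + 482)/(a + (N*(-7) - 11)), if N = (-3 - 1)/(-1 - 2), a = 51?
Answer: 2619/92 ≈ 28.467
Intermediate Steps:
N = 4/3 (N = -4/(-3) = -4*(-1/3) = 4/3 ≈ 1.3333)
(391 + 482)/(a + (N*(-7) - 11)) = (391 + 482)/(51 + ((4/3)*(-7) - 11)) = 873/(51 + (-28/3 - 11)) = 873/(51 - 61/3) = 873/(92/3) = 873*(3/92) = 2619/92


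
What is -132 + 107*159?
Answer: 16881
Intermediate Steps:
-132 + 107*159 = -132 + 17013 = 16881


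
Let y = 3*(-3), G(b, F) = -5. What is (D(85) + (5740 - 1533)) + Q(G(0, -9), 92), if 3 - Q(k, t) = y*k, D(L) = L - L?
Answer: 4165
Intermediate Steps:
y = -9
D(L) = 0
Q(k, t) = 3 + 9*k (Q(k, t) = 3 - (-9)*k = 3 + 9*k)
(D(85) + (5740 - 1533)) + Q(G(0, -9), 92) = (0 + (5740 - 1533)) + (3 + 9*(-5)) = (0 + 4207) + (3 - 45) = 4207 - 42 = 4165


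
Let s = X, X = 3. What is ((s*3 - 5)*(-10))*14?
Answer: -560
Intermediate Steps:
s = 3
((s*3 - 5)*(-10))*14 = ((3*3 - 5)*(-10))*14 = ((9 - 5)*(-10))*14 = (4*(-10))*14 = -40*14 = -560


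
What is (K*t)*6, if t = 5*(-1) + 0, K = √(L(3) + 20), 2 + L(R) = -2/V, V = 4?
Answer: -15*√70 ≈ -125.50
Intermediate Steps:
L(R) = -5/2 (L(R) = -2 - 2/4 = -2 - 2*¼ = -2 - ½ = -5/2)
K = √70/2 (K = √(-5/2 + 20) = √(35/2) = √70/2 ≈ 4.1833)
t = -5 (t = -5 + 0 = -5)
(K*t)*6 = ((√70/2)*(-5))*6 = -5*√70/2*6 = -15*√70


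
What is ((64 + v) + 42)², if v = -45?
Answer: 3721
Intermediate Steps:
((64 + v) + 42)² = ((64 - 45) + 42)² = (19 + 42)² = 61² = 3721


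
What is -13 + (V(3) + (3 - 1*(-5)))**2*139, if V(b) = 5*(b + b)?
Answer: 200703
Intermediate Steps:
V(b) = 10*b (V(b) = 5*(2*b) = 10*b)
-13 + (V(3) + (3 - 1*(-5)))**2*139 = -13 + (10*3 + (3 - 1*(-5)))**2*139 = -13 + (30 + (3 + 5))**2*139 = -13 + (30 + 8)**2*139 = -13 + 38**2*139 = -13 + 1444*139 = -13 + 200716 = 200703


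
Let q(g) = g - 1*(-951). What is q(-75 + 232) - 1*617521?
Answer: -616413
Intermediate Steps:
q(g) = 951 + g (q(g) = g + 951 = 951 + g)
q(-75 + 232) - 1*617521 = (951 + (-75 + 232)) - 1*617521 = (951 + 157) - 617521 = 1108 - 617521 = -616413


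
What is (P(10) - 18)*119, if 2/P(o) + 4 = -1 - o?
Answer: -32368/15 ≈ -2157.9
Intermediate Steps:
P(o) = 2/(-5 - o) (P(o) = 2/(-4 + (-1 - o)) = 2/(-5 - o))
(P(10) - 18)*119 = (-2/(5 + 10) - 18)*119 = (-2/15 - 18)*119 = -272/15*119 = -32368/15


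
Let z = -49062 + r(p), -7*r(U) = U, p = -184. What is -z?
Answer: 343250/7 ≈ 49036.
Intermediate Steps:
r(U) = -U/7
z = -343250/7 (z = -49062 - 1/7*(-184) = -49062 + 184/7 = -343250/7 ≈ -49036.)
-z = -1*(-343250/7) = 343250/7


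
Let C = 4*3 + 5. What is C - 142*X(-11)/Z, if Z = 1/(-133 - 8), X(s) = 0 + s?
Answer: -220225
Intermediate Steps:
X(s) = s
Z = -1/141 (Z = 1/(-141) = -1/141 ≈ -0.0070922)
C = 17 (C = 12 + 5 = 17)
C - 142*X(-11)/Z = 17 - (-1562)/(-1/141) = 17 - (-1562)*(-141) = 17 - 142*1551 = 17 - 220242 = -220225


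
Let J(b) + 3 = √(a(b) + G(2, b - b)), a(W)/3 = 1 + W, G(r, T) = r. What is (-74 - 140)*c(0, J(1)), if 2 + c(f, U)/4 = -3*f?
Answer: 1712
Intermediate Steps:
a(W) = 3 + 3*W (a(W) = 3*(1 + W) = 3 + 3*W)
J(b) = -3 + √(5 + 3*b) (J(b) = -3 + √((3 + 3*b) + 2) = -3 + √(5 + 3*b))
c(f, U) = -8 - 12*f (c(f, U) = -8 + 4*(-3*f) = -8 - 12*f)
(-74 - 140)*c(0, J(1)) = (-74 - 140)*(-8 - 12*0) = -214*(-8 + 0) = -214*(-8) = 1712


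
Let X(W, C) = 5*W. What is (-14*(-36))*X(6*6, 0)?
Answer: 90720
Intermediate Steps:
(-14*(-36))*X(6*6, 0) = (-14*(-36))*(5*(6*6)) = 504*(5*36) = 504*180 = 90720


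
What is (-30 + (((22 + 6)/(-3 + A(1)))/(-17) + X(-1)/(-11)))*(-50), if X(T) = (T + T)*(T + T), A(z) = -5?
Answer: 281975/187 ≈ 1507.9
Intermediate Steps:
X(T) = 4*T**2 (X(T) = (2*T)*(2*T) = 4*T**2)
(-30 + (((22 + 6)/(-3 + A(1)))/(-17) + X(-1)/(-11)))*(-50) = (-30 + (((22 + 6)/(-3 - 5))/(-17) + (4*(-1)**2)/(-11)))*(-50) = (-30 + ((28/(-8))*(-1/17) + (4*1)*(-1/11)))*(-50) = (-30 + ((28*(-1/8))*(-1/17) + 4*(-1/11)))*(-50) = (-30 + (-7/2*(-1/17) - 4/11))*(-50) = (-30 + (7/34 - 4/11))*(-50) = (-30 - 59/374)*(-50) = -11279/374*(-50) = 281975/187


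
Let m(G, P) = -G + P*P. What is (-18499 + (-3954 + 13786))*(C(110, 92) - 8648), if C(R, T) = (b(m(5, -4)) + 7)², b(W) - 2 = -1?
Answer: 74397528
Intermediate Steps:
m(G, P) = P² - G (m(G, P) = -G + P² = P² - G)
b(W) = 1 (b(W) = 2 - 1 = 1)
C(R, T) = 64 (C(R, T) = (1 + 7)² = 8² = 64)
(-18499 + (-3954 + 13786))*(C(110, 92) - 8648) = (-18499 + (-3954 + 13786))*(64 - 8648) = (-18499 + 9832)*(-8584) = -8667*(-8584) = 74397528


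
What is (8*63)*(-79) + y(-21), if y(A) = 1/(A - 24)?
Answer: -1791721/45 ≈ -39816.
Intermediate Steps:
y(A) = 1/(-24 + A)
(8*63)*(-79) + y(-21) = (8*63)*(-79) + 1/(-24 - 21) = 504*(-79) + 1/(-45) = -39816 - 1/45 = -1791721/45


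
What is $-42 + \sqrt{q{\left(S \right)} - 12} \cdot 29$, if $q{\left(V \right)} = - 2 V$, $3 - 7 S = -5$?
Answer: $-42 + \frac{290 i \sqrt{7}}{7} \approx -42.0 + 109.61 i$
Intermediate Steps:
$S = \frac{8}{7}$ ($S = \frac{3}{7} - - \frac{5}{7} = \frac{3}{7} + \frac{5}{7} = \frac{8}{7} \approx 1.1429$)
$-42 + \sqrt{q{\left(S \right)} - 12} \cdot 29 = -42 + \sqrt{\left(-2\right) \frac{8}{7} - 12} \cdot 29 = -42 + \sqrt{- \frac{16}{7} - 12} \cdot 29 = -42 + \sqrt{- \frac{100}{7}} \cdot 29 = -42 + \frac{10 i \sqrt{7}}{7} \cdot 29 = -42 + \frac{290 i \sqrt{7}}{7}$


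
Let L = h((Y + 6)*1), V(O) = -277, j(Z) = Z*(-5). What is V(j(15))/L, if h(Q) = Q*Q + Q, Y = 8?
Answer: -277/210 ≈ -1.3190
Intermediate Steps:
j(Z) = -5*Z
h(Q) = Q + Q² (h(Q) = Q² + Q = Q + Q²)
L = 210 (L = ((8 + 6)*1)*(1 + (8 + 6)*1) = (14*1)*(1 + 14*1) = 14*(1 + 14) = 14*15 = 210)
V(j(15))/L = -277/210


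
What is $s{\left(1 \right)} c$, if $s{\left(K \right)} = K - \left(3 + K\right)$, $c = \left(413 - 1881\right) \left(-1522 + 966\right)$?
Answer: $-2448624$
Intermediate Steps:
$c = 816208$ ($c = \left(-1468\right) \left(-556\right) = 816208$)
$s{\left(K \right)} = -3$
$s{\left(1 \right)} c = \left(-3\right) 816208 = -2448624$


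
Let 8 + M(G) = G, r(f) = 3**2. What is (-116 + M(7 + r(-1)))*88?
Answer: -9504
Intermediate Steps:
r(f) = 9
M(G) = -8 + G
(-116 + M(7 + r(-1)))*88 = (-116 + (-8 + (7 + 9)))*88 = (-116 + (-8 + 16))*88 = (-116 + 8)*88 = -108*88 = -9504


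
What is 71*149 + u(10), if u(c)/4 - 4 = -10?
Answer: 10555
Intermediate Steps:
u(c) = -24 (u(c) = 16 + 4*(-10) = 16 - 40 = -24)
71*149 + u(10) = 71*149 - 24 = 10579 - 24 = 10555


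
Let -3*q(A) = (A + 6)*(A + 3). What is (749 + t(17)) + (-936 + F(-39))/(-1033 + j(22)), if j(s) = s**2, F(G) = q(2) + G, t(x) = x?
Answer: 1264567/1647 ≈ 767.80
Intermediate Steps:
q(A) = -(3 + A)*(6 + A)/3 (q(A) = -(A + 6)*(A + 3)/3 = -(6 + A)*(3 + A)/3 = -(3 + A)*(6 + A)/3)
F(G) = -40/3 + G (F(G) = (-6 - 3*2 - 1/3*2**2) + G = (-6 - 6 - 1/3*4) + G = (-6 - 6 - 4/3) + G = -40/3 + G)
(749 + t(17)) + (-936 + F(-39))/(-1033 + j(22)) = (749 + 17) + (-936 + (-40/3 - 39))/(-1033 + 22**2) = 766 + (-936 - 157/3)/(-1033 + 484) = 766 - 2965/3/(-549) = 766 - 2965/3*(-1/549) = 766 + 2965/1647 = 1264567/1647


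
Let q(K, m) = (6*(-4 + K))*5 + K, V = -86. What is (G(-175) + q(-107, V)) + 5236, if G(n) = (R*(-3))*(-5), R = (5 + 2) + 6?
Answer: 1994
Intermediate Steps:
R = 13 (R = 7 + 6 = 13)
G(n) = 195 (G(n) = (13*(-3))*(-5) = -39*(-5) = 195)
q(K, m) = -120 + 31*K (q(K, m) = (-24 + 6*K)*5 + K = (-120 + 30*K) + K = -120 + 31*K)
(G(-175) + q(-107, V)) + 5236 = (195 + (-120 + 31*(-107))) + 5236 = (195 + (-120 - 3317)) + 5236 = (195 - 3437) + 5236 = -3242 + 5236 = 1994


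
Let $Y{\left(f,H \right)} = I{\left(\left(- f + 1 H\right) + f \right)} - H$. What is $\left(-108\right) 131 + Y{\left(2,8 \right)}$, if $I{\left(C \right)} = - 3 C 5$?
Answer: $-14276$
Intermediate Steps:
$I{\left(C \right)} = - 15 C$
$Y{\left(f,H \right)} = - 16 H$ ($Y{\left(f,H \right)} = - 15 \left(\left(- f + 1 H\right) + f\right) - H = - 15 \left(\left(- f + H\right) + f\right) - H = - 15 \left(\left(H - f\right) + f\right) - H = - 15 H - H = - 16 H$)
$\left(-108\right) 131 + Y{\left(2,8 \right)} = \left(-108\right) 131 - 128 = -14148 - 128 = -14276$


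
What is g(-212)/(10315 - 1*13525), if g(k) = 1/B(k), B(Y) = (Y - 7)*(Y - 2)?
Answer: -1/150439860 ≈ -6.6472e-9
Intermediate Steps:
B(Y) = (-7 + Y)*(-2 + Y)
g(k) = 1/(14 + k**2 - 9*k)
g(-212)/(10315 - 1*13525) = 1/((14 + (-212)**2 - 9*(-212))*(10315 - 1*13525)) = 1/((14 + 44944 + 1908)*(10315 - 13525)) = 1/(46866*(-3210)) = (1/46866)*(-1/3210) = -1/150439860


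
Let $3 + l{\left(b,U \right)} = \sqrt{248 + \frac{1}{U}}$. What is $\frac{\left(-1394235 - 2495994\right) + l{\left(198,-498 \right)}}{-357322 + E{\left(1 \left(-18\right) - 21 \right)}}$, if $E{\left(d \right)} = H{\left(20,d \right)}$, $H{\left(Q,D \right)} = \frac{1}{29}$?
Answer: $\frac{112816728}{10362337} - \frac{29 \sqrt{61504494}}{5160443826} \approx 10.887$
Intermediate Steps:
$l{\left(b,U \right)} = -3 + \sqrt{248 + \frac{1}{U}}$
$H{\left(Q,D \right)} = \frac{1}{29}$
$E{\left(d \right)} = \frac{1}{29}$
$\frac{\left(-1394235 - 2495994\right) + l{\left(198,-498 \right)}}{-357322 + E{\left(1 \left(-18\right) - 21 \right)}} = \frac{\left(-1394235 - 2495994\right) - \left(3 - \sqrt{248 + \frac{1}{-498}}\right)}{-357322 + \frac{1}{29}} = \frac{-3890229 - \left(3 - \sqrt{248 - \frac{1}{498}}\right)}{- \frac{10362337}{29}} = \left(-3890229 - \left(3 - \sqrt{\frac{123503}{498}}\right)\right) \left(- \frac{29}{10362337}\right) = \left(-3890229 - \left(3 - \frac{\sqrt{61504494}}{498}\right)\right) \left(- \frac{29}{10362337}\right) = \left(-3890232 + \frac{\sqrt{61504494}}{498}\right) \left(- \frac{29}{10362337}\right) = \frac{112816728}{10362337} - \frac{29 \sqrt{61504494}}{5160443826}$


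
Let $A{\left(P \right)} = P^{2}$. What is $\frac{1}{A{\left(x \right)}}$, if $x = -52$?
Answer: $\frac{1}{2704} \approx 0.00036982$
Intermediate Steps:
$\frac{1}{A{\left(x \right)}} = \frac{1}{\left(-52\right)^{2}} = \frac{1}{2704}$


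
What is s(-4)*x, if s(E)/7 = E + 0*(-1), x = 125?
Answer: -3500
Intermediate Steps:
s(E) = 7*E (s(E) = 7*(E + 0*(-1)) = 7*(E + 0) = 7*E)
s(-4)*x = (7*(-4))*125 = -28*125 = -3500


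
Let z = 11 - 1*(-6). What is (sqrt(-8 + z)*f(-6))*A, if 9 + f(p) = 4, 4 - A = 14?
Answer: 150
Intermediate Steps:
A = -10 (A = 4 - 1*14 = 4 - 14 = -10)
f(p) = -5 (f(p) = -9 + 4 = -5)
z = 17 (z = 11 + 6 = 17)
(sqrt(-8 + z)*f(-6))*A = (sqrt(-8 + 17)*(-5))*(-10) = (sqrt(9)*(-5))*(-10) = (3*(-5))*(-10) = -15*(-10) = 150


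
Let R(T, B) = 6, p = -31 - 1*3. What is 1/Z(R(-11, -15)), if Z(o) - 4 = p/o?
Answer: -⅗ ≈ -0.60000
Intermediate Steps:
p = -34 (p = -31 - 3 = -34)
Z(o) = 4 - 34/o
1/Z(R(-11, -15)) = 1/(4 - 34/6) = 1/(4 - 34*⅙) = 1/(4 - 17/3) = 1/(-5/3) = -⅗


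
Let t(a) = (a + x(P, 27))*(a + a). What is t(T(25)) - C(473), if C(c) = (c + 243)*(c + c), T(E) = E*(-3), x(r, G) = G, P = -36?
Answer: -670136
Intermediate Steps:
T(E) = -3*E
t(a) = 2*a*(27 + a) (t(a) = (a + 27)*(a + a) = (27 + a)*(2*a) = 2*a*(27 + a))
C(c) = 2*c*(243 + c) (C(c) = (243 + c)*(2*c) = 2*c*(243 + c))
t(T(25)) - C(473) = 2*(-3*25)*(27 - 3*25) - 2*473*(243 + 473) = 2*(-75)*(27 - 75) - 2*473*716 = 2*(-75)*(-48) - 1*677336 = 7200 - 677336 = -670136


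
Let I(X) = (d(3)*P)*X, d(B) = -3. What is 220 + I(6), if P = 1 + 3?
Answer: 148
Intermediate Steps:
P = 4
I(X) = -12*X (I(X) = (-3*4)*X = -12*X)
220 + I(6) = 220 - 12*6 = 220 - 72 = 148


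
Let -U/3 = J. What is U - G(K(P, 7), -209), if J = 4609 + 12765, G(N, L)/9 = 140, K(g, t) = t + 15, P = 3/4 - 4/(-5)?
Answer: -53382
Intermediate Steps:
P = 31/20 (P = 3*(¼) - 4*(-⅕) = ¾ + ⅘ = 31/20 ≈ 1.5500)
K(g, t) = 15 + t
G(N, L) = 1260 (G(N, L) = 9*140 = 1260)
J = 17374
U = -52122 (U = -3*17374 = -52122)
U - G(K(P, 7), -209) = -52122 - 1*1260 = -52122 - 1260 = -53382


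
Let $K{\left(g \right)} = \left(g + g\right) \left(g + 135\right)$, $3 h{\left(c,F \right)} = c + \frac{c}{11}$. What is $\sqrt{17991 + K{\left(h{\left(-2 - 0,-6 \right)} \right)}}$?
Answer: $\frac{\sqrt{2153279}}{11} \approx 133.4$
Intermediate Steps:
$h{\left(c,F \right)} = \frac{4 c}{11}$ ($h{\left(c,F \right)} = \frac{c + \frac{c}{11}}{3} = \frac{\frac{12}{11} c}{3} = \frac{4 c}{11}$)
$K{\left(g \right)} = 2 g \left(135 + g\right)$
$\sqrt{17991 + K{\left(h{\left(-2 - 0,-6 \right)} \right)}} = \sqrt{17991 + 2 \frac{4 \left(-2 - 0\right)}{11} \left(135 + \frac{4 \left(-2 - 0\right)}{11}\right)} = \sqrt{17991 + 2 \frac{4 \left(-2 + 0\right)}{11} \left(135 + \frac{4 \left(-2 + 0\right)}{11}\right)} = \sqrt{17991 + 2 \cdot \frac{4}{11} \left(-2\right) \left(135 + \frac{4}{11} \left(-2\right)\right)} = \sqrt{17991 + 2 \left(- \frac{8}{11}\right) \left(135 - \frac{8}{11}\right)} = \sqrt{17991 + 2 \left(- \frac{8}{11}\right) \frac{1477}{11}} = \sqrt{17991 - \frac{23632}{121}} = \sqrt{\frac{2153279}{121}} = \frac{\sqrt{2153279}}{11}$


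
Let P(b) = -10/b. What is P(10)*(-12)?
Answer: 12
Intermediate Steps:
P(10)*(-12) = -10/10*(-12) = -10*1/10*(-12) = -1*(-12) = 12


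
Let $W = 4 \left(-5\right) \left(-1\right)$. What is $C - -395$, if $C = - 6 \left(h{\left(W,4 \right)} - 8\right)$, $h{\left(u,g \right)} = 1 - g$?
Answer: $461$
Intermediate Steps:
$W = 20$ ($W = \left(-20\right) \left(-1\right) = 20$)
$C = 66$ ($C = - 6 \left(\left(1 - 4\right) - 8\right) = - 6 \left(-3 - 8\right) = \left(-6\right) \left(-11\right) = 66$)
$C - -395 = 66 - -395 = 66 + 395 = 461$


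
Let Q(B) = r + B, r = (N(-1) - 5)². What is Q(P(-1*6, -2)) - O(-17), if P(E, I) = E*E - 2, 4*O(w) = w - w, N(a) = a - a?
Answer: 59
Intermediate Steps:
N(a) = 0
O(w) = 0 (O(w) = (w - w)/4 = (¼)*0 = 0)
r = 25 (r = (0 - 5)² = (-5)² = 25)
P(E, I) = -2 + E² (P(E, I) = E² - 2 = -2 + E²)
Q(B) = 25 + B
Q(P(-1*6, -2)) - O(-17) = (25 + (-2 + (-1*6)²)) - 1*0 = (25 + (-2 + (-6)²)) + 0 = (25 + (-2 + 36)) + 0 = (25 + 34) + 0 = 59 + 0 = 59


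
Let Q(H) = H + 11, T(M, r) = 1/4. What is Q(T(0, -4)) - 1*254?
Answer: -971/4 ≈ -242.75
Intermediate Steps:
T(M, r) = ¼
Q(H) = 11 + H
Q(T(0, -4)) - 1*254 = (11 + ¼) - 1*254 = 45/4 - 254 = -971/4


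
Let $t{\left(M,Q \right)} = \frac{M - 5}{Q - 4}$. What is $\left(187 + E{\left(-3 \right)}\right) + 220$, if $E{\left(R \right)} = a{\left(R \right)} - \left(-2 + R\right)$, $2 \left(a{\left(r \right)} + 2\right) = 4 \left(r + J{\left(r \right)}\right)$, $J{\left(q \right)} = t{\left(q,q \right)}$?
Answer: $\frac{2844}{7} \approx 406.29$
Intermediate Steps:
$t{\left(M,Q \right)} = \frac{-5 + M}{-4 + Q}$
$J{\left(q \right)} = \frac{-5 + q}{-4 + q}$
$a{\left(r \right)} = -2 + 2 r + \frac{2 \left(-5 + r\right)}{-4 + r}$ ($a{\left(r \right)} = -2 + \frac{4 \left(r + \frac{-5 + r}{-4 + r}\right)}{2} = -2 + \frac{4 r + \frac{4 \left(-5 + r\right)}{-4 + r}}{2} = -2 + \left(2 r + \frac{2 \left(-5 + r\right)}{-4 + r}\right) = -2 + 2 r + \frac{2 \left(-5 + r\right)}{-4 + r}$)
$E{\left(R \right)} = 2 - R + \frac{2 \left(-1 + R^{2} - 4 R\right)}{-4 + R}$ ($E{\left(R \right)} = \frac{2 \left(-1 + R^{2} - 4 R\right)}{-4 + R} - \left(-2 + R\right) = 2 - R + \frac{2 \left(-1 + R^{2} - 4 R\right)}{-4 + R}$)
$\left(187 + E{\left(-3 \right)}\right) + 220 = \left(187 + \frac{-10 + \left(-3\right)^{2} - -6}{-4 - 3}\right) + 220 = \left(187 + \frac{-10 + 9 + 6}{-7}\right) + 220 = \left(187 - \frac{5}{7}\right) + 220 = \frac{1304}{7} + 220 = \frac{2844}{7}$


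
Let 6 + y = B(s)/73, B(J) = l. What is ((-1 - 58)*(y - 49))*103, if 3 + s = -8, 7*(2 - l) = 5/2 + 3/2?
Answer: 170733315/511 ≈ 3.3412e+5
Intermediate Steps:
l = 10/7 (l = 2 - (5/2 + 3/2)/7 = 2 - ⅐*4 = 2 - 4/7 = 10/7 ≈ 1.4286)
s = -11 (s = -3 - 8 = -11)
B(J) = 10/7
y = -3056/511 (y = -6 + (10/7)/73 = -6 + (10/7)*(1/73) = -6 + 10/511 = -3056/511 ≈ -5.9804)
((-1 - 58)*(y - 49))*103 = ((-1 - 58)*(-3056/511 - 49))*103 = -59*(-28095/511)*103 = (1657605/511)*103 = 170733315/511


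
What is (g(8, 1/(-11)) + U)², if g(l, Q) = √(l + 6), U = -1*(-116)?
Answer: (116 + √14)² ≈ 14338.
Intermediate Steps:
U = 116
g(l, Q) = √(6 + l)
(g(8, 1/(-11)) + U)² = (√(6 + 8) + 116)² = (√14 + 116)² = (116 + √14)²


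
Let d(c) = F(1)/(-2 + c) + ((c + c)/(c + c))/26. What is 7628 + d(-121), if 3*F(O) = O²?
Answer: 73183375/9594 ≈ 7628.0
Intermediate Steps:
F(O) = O²/3
d(c) = 1/26 + 1/(3*(-2 + c)) (d(c) = ((⅓)*1²)/(-2 + c) + ((c + c)/(c + c))/26 = ((⅓)*1)/(-2 + c) + ((2*c)/((2*c)))*(1/26) = 1/(3*(-2 + c)) + ((2*c)*(1/(2*c)))*(1/26) = 1/(3*(-2 + c)) + 1*(1/26) = 1/(3*(-2 + c)) + 1/26 = 1/26 + 1/(3*(-2 + c)))
7628 + d(-121) = 7628 + (20 + 3*(-121))/(78*(-2 - 121)) = 7628 + (1/78)*(20 - 363)/(-123) = 7628 + (1/78)*(-1/123)*(-343) = 7628 + 343/9594 = 73183375/9594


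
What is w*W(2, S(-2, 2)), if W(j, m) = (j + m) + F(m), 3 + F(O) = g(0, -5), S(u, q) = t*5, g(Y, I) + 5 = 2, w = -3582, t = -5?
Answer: 103878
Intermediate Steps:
g(Y, I) = -3 (g(Y, I) = -5 + 2 = -3)
S(u, q) = -25 (S(u, q) = -5*5 = -25)
F(O) = -6 (F(O) = -3 - 3 = -6)
W(j, m) = -6 + j + m (W(j, m) = (j + m) - 6 = -6 + j + m)
w*W(2, S(-2, 2)) = -3582*(-6 + 2 - 25) = -3582*(-29) = 103878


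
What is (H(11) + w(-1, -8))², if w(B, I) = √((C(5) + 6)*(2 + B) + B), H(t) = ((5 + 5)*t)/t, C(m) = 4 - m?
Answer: 144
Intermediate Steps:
H(t) = 10 (H(t) = (10*t)/t = 10)
w(B, I) = √(10 + 6*B) (w(B, I) = √(((4 - 1*5) + 6)*(2 + B) + B) = √(((4 - 5) + 6)*(2 + B) + B) = √((-1 + 6)*(2 + B) + B) = √(5*(2 + B) + B) = √((10 + 5*B) + B) = √(10 + 6*B))
(H(11) + w(-1, -8))² = (10 + √(10 + 6*(-1)))² = (10 + √(10 - 6))² = (10 + √4)² = (10 + 2)² = 12² = 144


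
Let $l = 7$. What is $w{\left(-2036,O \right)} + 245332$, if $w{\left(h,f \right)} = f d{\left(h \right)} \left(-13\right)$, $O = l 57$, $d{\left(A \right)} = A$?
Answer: $10806064$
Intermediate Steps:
$O = 399$ ($O = 7 \cdot 57 = 399$)
$w{\left(h,f \right)} = - 13 f h$ ($w{\left(h,f \right)} = f h \left(-13\right) = - 13 f h$)
$w{\left(-2036,O \right)} + 245332 = \left(-13\right) 399 \left(-2036\right) + 245332 = 10560732 + 245332 = 10806064$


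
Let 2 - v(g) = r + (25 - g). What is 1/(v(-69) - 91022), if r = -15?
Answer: -1/91099 ≈ -1.0977e-5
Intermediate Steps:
v(g) = -8 + g (v(g) = 2 - (-15 + (25 - g)) = 2 - (10 - g) = 2 + (-10 + g) = -8 + g)
1/(v(-69) - 91022) = 1/((-8 - 69) - 91022) = 1/(-77 - 91022) = 1/(-91099) = -1/91099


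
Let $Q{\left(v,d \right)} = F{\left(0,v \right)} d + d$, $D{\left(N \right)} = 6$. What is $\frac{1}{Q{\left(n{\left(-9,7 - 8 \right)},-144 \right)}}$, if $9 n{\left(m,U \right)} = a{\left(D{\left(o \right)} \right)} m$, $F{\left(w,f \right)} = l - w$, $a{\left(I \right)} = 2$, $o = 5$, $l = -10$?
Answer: $\frac{1}{1296} \approx 0.0007716$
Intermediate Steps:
$F{\left(w,f \right)} = -10 - w$
$n{\left(m,U \right)} = \frac{2 m}{9}$
$Q{\left(v,d \right)} = - 9 d$ ($Q{\left(v,d \right)} = \left(-10 - 0\right) d + d = \left(-10 + 0\right) d + d = - 10 d + d = - 9 d$)
$\frac{1}{Q{\left(n{\left(-9,7 - 8 \right)},-144 \right)}} = \frac{1}{\left(-9\right) \left(-144\right)} = \frac{1}{1296}$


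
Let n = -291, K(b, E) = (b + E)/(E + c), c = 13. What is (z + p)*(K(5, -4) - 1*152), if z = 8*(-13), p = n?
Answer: 539965/9 ≈ 59996.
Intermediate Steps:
K(b, E) = (E + b)/(13 + E) (K(b, E) = (b + E)/(E + 13) = (E + b)/(13 + E))
p = -291
z = -104
(z + p)*(K(5, -4) - 1*152) = (-104 - 291)*((-4 + 5)/(13 - 4) - 1*152) = -395*(1/9 - 152) = -395*((⅑)*1 - 152) = -395*(⅑ - 152) = -395*(-1367/9) = 539965/9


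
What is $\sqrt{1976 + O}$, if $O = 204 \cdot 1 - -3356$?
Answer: $4 \sqrt{346} \approx 74.404$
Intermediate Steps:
$O = 3560$ ($O = 204 + 3356 = 3560$)
$\sqrt{1976 + O} = \sqrt{1976 + 3560} = \sqrt{5536} = 4 \sqrt{346}$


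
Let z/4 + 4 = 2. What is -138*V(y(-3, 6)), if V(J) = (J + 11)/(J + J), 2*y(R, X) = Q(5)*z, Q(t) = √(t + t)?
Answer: -69 + 759*√10/40 ≈ -8.9958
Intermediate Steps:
z = -8 (z = -16 + 4*2 = -16 + 8 = -8)
Q(t) = √2*√t (Q(t) = √(2*t) = √2*√t)
y(R, X) = -4*√10 (y(R, X) = ((√2*√5)*(-8))/2 = (√10*(-8))/2 = (-8*√10)/2 = -4*√10)
V(J) = (11 + J)/(2*J) (V(J) = (11 + J)/((2*J)) = (11 + J)*(1/(2*J)) = (11 + J)/(2*J))
-138*V(y(-3, 6)) = -138*(11 - 4*√10)/(2*((-4*√10))) = -138*(-√10/40)*(11 - 4*√10)/2 = -138*(-√10*(11 - 4*√10)/80) = -(-69)*√10*(11 - 4*√10)/40 = 69*√10*(11 - 4*√10)/40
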